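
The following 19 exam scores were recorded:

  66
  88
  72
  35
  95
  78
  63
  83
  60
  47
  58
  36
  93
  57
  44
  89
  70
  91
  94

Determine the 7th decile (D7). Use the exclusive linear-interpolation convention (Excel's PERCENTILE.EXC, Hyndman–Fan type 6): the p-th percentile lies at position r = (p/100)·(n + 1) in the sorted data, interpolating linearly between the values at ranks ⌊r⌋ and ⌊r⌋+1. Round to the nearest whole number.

88

Sorted: 35, 36, 44, 47, 57, 58, 60, 63, 66, 70, 72, 78, 83, 88, 89, 91, 93, 94, 95.
n = 19.
r = (70/100)·(19 + 1) = 14.
r is an integer, so P70 is the value at rank 14: 88.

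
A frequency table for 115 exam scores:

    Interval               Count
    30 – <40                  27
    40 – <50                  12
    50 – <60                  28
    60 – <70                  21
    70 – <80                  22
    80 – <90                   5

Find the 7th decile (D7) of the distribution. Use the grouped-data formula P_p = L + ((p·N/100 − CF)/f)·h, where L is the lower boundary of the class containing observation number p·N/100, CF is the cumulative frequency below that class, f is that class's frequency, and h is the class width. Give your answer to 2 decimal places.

N = 115; target position k = 70/100 · 115 = 80.5.
Cumulative frequencies: 27, 39, 67, 88, 110, 115.
Observation 80.5 falls in the class 60 – <70.
L = 60, CF = 67, f = 21, h = 10.
P70 = 60 + ((80.5 − 67)/21)·10 = 60 + 6.42857 = 66.4286.

66.43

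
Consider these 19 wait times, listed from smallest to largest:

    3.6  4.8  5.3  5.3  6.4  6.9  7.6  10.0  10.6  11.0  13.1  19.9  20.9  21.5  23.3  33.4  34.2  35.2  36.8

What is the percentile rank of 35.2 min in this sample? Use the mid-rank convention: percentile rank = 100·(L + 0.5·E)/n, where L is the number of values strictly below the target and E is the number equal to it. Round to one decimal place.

Count below 35.2: L = 17; count equal: E = 1; n = 19.
Percentile rank = 100·(17 + 0.5·1)/19 = 100·17.5/19 = 92.11.

92.1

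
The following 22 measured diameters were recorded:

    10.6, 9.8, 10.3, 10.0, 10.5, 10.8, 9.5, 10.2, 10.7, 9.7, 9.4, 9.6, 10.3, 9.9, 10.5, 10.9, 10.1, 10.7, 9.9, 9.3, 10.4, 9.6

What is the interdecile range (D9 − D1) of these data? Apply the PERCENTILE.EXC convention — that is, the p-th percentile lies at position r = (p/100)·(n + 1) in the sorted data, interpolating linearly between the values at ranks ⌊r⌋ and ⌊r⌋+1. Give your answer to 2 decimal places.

Sorted: 9.3, 9.4, 9.5, 9.6, 9.6, 9.7, 9.8, 9.9, 9.9, 10.0, 10.1, 10.2, 10.3, 10.3, 10.4, 10.5, 10.5, 10.6, 10.7, 10.7, 10.8, 10.9.
n = 22.
P10: r = 2.3; ranks 2–3 are 9.4, 9.5; interpolating gives 9.43.
P90: r = 20.7; ranks 20–21 are 10.7, 10.8; interpolating gives 10.77.
Difference: 10.77 − 9.43 = 1.34.

1.34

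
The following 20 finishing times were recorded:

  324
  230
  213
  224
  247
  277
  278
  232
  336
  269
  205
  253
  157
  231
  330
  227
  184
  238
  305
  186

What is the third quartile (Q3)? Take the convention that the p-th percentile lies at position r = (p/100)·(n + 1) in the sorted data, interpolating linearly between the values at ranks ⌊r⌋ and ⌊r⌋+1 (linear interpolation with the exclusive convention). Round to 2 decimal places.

277.75

Sorted: 157, 184, 186, 205, 213, 224, 227, 230, 231, 232, 238, 247, 253, 269, 277, 278, 305, 324, 330, 336.
n = 20.
r = (75/100)·(20 + 1) = 15.75.
Rank 15 is 277 and rank 16 is 278.
Interpolate: 277 + 0.75·(278 − 277) = 277 + 0.75·1 = 277.75.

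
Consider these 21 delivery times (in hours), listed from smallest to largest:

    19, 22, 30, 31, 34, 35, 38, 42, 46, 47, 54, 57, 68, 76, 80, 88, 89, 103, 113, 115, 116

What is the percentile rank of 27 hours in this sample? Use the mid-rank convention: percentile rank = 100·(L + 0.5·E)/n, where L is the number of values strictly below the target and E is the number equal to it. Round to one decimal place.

Count below 27: L = 2; count equal: E = 0; n = 21.
Percentile rank = 100·(2 + 0.5·0)/21 = 100·2/21 = 9.524.

9.5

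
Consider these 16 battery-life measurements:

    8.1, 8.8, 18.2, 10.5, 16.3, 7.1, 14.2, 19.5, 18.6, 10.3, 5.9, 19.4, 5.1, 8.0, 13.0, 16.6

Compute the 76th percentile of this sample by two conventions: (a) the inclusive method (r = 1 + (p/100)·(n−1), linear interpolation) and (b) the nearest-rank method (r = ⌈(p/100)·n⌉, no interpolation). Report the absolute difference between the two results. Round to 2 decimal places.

0.96

Sorted: 5.1, 5.9, 7.1, 8.0, 8.1, 8.8, 10.3, 10.5, 13.0, 14.2, 16.3, 16.6, 18.2, 18.6, 19.4, 19.5.
n = 16.
(a) r = 12.4; between ranks 12 (16.6) and 13 (18.2): 17.24.
(b) the nearest-rank method: rank 13 → 18.2.
|17.24 − 18.2| = 0.96.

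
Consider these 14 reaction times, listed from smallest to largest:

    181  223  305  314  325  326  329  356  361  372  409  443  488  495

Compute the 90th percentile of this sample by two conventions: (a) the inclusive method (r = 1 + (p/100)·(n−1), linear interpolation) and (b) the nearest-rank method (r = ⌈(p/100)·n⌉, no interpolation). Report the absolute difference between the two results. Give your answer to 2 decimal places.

13.50

n = 14.
(a) r = 12.7; between ranks 12 (443) and 13 (488): 474.5.
(b) the nearest-rank method: rank 13 → 488.
|474.5 − 488| = 13.5.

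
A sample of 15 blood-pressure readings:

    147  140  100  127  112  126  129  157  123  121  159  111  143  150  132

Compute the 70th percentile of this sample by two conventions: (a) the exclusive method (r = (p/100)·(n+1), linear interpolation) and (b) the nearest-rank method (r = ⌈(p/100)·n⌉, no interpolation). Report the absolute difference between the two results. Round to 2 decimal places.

0.80

Sorted: 100, 111, 112, 121, 123, 126, 127, 129, 132, 140, 143, 147, 150, 157, 159.
n = 15.
(a) r = 11.2; between ranks 11 (143) and 12 (147): 143.8.
(b) the nearest-rank method: rank 11 → 143.
|143.8 − 143| = 0.8.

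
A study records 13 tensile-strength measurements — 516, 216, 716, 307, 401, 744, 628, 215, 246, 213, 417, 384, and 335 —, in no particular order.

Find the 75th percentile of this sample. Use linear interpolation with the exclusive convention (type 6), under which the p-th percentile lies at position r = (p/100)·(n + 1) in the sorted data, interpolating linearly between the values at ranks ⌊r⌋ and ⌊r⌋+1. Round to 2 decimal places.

572.00

Sorted: 213, 215, 216, 246, 307, 335, 384, 401, 417, 516, 628, 716, 744.
n = 13.
r = (75/100)·(13 + 1) = 10.5.
Rank 10 is 516 and rank 11 is 628.
Interpolate: 516 + 0.5·(628 − 516) = 516 + 0.5·112 = 572.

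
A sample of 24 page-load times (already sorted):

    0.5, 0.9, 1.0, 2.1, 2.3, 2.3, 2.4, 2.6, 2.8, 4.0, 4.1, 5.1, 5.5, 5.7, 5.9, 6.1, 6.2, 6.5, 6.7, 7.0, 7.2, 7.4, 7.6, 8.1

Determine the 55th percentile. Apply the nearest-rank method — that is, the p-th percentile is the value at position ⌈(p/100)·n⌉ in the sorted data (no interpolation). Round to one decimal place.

n = 24.
Position = ⌈55/100 · 24⌉ = ⌈13.2⌉ = 14.
The value at rank 14 is 5.7.

5.7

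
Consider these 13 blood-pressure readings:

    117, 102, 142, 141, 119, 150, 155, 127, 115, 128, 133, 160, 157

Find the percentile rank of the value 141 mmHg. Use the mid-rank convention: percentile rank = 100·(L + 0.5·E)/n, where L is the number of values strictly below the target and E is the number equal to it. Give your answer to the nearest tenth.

Sorted: 102, 115, 117, 119, 127, 128, 133, 141, 142, 150, 155, 157, 160.
Count below 141: L = 7; count equal: E = 1; n = 13.
Percentile rank = 100·(7 + 0.5·1)/13 = 100·7.5/13 = 57.69.

57.7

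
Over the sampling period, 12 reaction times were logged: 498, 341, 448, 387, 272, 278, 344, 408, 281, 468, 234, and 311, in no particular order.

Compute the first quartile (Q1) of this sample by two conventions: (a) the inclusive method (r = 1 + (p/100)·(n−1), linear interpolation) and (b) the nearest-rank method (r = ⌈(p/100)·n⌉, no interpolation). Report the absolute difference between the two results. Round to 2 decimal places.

2.25

Sorted: 234, 272, 278, 281, 311, 341, 344, 387, 408, 448, 468, 498.
n = 12.
(a) r = 3.75; between ranks 3 (278) and 4 (281): 280.25.
(b) the nearest-rank method: rank 3 → 278.
|280.25 − 278| = 2.25.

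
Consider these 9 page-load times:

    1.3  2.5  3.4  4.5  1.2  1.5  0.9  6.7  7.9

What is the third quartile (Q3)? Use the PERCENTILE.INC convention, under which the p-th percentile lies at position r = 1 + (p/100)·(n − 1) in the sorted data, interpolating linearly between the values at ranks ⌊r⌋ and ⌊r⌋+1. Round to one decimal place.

4.5

Sorted: 0.9, 1.2, 1.3, 1.5, 2.5, 3.4, 4.5, 6.7, 7.9.
n = 9.
r = 1 + (75/100)·(9 − 1) = 1 + 6 = 7.
r is an integer, so P75 is the value at rank 7: 4.5.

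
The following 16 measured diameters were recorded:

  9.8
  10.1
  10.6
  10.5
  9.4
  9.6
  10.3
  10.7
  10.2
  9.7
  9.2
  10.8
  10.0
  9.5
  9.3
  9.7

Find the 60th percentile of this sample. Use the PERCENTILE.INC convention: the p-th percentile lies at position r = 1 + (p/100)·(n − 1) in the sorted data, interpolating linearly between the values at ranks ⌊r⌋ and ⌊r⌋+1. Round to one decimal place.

10.1

Sorted: 9.2, 9.3, 9.4, 9.5, 9.6, 9.7, 9.7, 9.8, 10.0, 10.1, 10.2, 10.3, 10.5, 10.6, 10.7, 10.8.
n = 16.
r = 1 + (60/100)·(16 − 1) = 1 + 9 = 10.
r is an integer, so P60 is the value at rank 10: 10.1.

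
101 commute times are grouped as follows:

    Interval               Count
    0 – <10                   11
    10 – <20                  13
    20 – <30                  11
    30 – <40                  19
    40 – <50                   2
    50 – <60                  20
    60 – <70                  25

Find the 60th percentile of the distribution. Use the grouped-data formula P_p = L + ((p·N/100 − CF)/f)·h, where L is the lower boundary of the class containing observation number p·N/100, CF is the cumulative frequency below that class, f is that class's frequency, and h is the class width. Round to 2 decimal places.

N = 101; target position k = 60/100 · 101 = 60.6.
Cumulative frequencies: 11, 24, 35, 54, 56, 76, 101.
Observation 60.6 falls in the class 50 – <60.
L = 50, CF = 56, f = 20, h = 10.
P60 = 50 + ((60.6 − 56)/20)·10 = 50 + 2.3 = 52.3.

52.30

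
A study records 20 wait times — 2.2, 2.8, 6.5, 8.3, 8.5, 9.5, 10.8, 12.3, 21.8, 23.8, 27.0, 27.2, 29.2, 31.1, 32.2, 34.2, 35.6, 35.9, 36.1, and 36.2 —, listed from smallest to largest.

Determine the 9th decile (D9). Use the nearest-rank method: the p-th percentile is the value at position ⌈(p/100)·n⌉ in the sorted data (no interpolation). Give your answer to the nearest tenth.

35.9

n = 20.
Position = ⌈90/100 · 20⌉ = ⌈18⌉ = 18.
The value at rank 18 is 35.9.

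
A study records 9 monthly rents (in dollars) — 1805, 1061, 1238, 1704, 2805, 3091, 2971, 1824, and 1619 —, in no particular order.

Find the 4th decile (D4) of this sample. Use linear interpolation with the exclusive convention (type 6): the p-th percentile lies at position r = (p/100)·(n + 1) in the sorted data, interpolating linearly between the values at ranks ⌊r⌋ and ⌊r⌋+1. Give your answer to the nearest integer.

Sorted: 1061, 1238, 1619, 1704, 1805, 1824, 2805, 2971, 3091.
n = 9.
r = (40/100)·(9 + 1) = 4.
r is an integer, so P40 is the value at rank 4: 1704.

1704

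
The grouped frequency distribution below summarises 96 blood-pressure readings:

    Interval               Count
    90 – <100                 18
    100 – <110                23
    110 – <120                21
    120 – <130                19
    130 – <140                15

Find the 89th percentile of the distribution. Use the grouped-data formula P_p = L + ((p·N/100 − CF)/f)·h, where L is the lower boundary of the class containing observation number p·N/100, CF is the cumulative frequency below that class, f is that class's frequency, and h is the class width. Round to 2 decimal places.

N = 96; target position k = 89/100 · 96 = 85.44.
Cumulative frequencies: 18, 41, 62, 81, 96.
Observation 85.44 falls in the class 130 – <140.
L = 130, CF = 81, f = 15, h = 10.
P89 = 130 + ((85.44 − 81)/15)·10 = 130 + 2.96 = 132.96.

132.96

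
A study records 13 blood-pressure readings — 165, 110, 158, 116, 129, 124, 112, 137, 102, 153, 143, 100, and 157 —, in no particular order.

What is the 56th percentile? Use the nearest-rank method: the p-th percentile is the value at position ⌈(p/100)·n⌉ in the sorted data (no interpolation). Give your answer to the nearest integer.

Sorted: 100, 102, 110, 112, 116, 124, 129, 137, 143, 153, 157, 158, 165.
n = 13.
Position = ⌈56/100 · 13⌉ = ⌈7.28⌉ = 8.
The value at rank 8 is 137.

137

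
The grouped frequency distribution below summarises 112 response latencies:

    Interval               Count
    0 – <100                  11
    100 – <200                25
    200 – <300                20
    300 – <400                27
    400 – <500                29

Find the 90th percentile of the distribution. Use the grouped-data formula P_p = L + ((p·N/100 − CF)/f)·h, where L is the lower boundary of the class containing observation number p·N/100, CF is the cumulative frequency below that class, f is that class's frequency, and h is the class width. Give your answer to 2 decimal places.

N = 112; target position k = 90/100 · 112 = 100.8.
Cumulative frequencies: 11, 36, 56, 83, 112.
Observation 100.8 falls in the class 400 – <500.
L = 400, CF = 83, f = 29, h = 100.
P90 = 400 + ((100.8 − 83)/29)·100 = 400 + 61.3793 = 461.379.

461.38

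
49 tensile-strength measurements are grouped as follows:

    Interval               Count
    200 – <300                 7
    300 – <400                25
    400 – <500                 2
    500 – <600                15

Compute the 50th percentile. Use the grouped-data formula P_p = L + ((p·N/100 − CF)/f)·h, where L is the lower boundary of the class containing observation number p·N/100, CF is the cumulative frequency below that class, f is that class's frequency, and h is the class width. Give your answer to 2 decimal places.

N = 49; target position k = 50/100 · 49 = 24.5.
Cumulative frequencies: 7, 32, 34, 49.
Observation 24.5 falls in the class 300 – <400.
L = 300, CF = 7, f = 25, h = 100.
P50 = 300 + ((24.5 − 7)/25)·100 = 300 + 70 = 370.

370.00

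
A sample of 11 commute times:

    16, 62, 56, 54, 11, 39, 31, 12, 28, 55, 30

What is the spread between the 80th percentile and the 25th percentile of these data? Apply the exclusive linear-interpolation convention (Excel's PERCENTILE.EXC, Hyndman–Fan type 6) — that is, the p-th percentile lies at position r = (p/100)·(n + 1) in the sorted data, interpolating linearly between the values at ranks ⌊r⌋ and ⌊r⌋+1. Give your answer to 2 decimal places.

Sorted: 11, 12, 16, 28, 30, 31, 39, 54, 55, 56, 62.
n = 11.
P25: r = 3 (integer) → 16.
P80: r = 9.6; ranks 9–10 are 55, 56; interpolating gives 55.6.
Difference: 55.6 − 16 = 39.6.

39.60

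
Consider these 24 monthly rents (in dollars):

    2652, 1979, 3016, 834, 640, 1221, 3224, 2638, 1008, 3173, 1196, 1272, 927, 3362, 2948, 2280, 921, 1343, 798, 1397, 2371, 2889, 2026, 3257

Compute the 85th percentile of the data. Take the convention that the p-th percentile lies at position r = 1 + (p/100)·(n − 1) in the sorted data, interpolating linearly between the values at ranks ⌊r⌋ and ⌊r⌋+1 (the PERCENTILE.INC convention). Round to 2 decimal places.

3102.35

Sorted: 640, 798, 834, 921, 927, 1008, 1196, 1221, 1272, 1343, 1397, 1979, 2026, 2280, 2371, 2638, 2652, 2889, 2948, 3016, 3173, 3224, 3257, 3362.
n = 24.
r = 1 + (85/100)·(24 − 1) = 1 + 19.55 = 20.55.
Rank 20 is 3016 and rank 21 is 3173.
Interpolate: 3016 + 0.55·(3173 − 3016) = 3016 + 0.55·157 = 3102.35.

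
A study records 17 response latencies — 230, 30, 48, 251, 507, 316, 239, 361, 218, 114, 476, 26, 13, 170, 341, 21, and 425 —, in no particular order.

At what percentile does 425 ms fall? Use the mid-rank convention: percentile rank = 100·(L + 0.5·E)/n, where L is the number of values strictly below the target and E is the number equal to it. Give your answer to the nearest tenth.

Sorted: 13, 21, 26, 30, 48, 114, 170, 218, 230, 239, 251, 316, 341, 361, 425, 476, 507.
Count below 425: L = 14; count equal: E = 1; n = 17.
Percentile rank = 100·(14 + 0.5·1)/17 = 100·14.5/17 = 85.29.

85.3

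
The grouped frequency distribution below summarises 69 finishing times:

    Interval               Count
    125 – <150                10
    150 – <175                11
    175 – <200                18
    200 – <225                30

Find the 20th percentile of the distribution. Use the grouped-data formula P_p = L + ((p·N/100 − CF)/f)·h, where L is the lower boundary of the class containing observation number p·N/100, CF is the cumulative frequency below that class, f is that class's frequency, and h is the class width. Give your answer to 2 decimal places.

N = 69; target position k = 20/100 · 69 = 13.8.
Cumulative frequencies: 10, 21, 39, 69.
Observation 13.8 falls in the class 150 – <175.
L = 150, CF = 10, f = 11, h = 25.
P20 = 150 + ((13.8 − 10)/11)·25 = 150 + 8.63636 = 158.636.

158.64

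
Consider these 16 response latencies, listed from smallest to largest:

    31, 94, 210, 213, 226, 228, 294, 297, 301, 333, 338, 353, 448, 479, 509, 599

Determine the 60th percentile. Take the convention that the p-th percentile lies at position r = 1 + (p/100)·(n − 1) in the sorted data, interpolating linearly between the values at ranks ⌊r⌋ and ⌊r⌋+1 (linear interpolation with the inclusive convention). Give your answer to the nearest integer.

n = 16.
r = 1 + (60/100)·(16 − 1) = 1 + 9 = 10.
r is an integer, so P60 is the value at rank 10: 333.

333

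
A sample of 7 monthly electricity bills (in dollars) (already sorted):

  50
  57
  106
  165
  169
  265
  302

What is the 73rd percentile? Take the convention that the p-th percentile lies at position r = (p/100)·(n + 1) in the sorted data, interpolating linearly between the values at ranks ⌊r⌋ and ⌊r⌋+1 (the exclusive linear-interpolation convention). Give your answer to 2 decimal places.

n = 7.
r = (73/100)·(7 + 1) = 5.84.
Rank 5 is 169 and rank 6 is 265.
Interpolate: 169 + 0.84·(265 − 169) = 169 + 0.84·96 = 249.64.

249.64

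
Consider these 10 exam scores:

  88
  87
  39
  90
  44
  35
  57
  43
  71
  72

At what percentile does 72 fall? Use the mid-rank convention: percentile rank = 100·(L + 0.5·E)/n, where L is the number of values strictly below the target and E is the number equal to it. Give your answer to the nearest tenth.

65.0

Sorted: 35, 39, 43, 44, 57, 71, 72, 87, 88, 90.
Count below 72: L = 6; count equal: E = 1; n = 10.
Percentile rank = 100·(6 + 0.5·1)/10 = 100·6.5/10 = 65.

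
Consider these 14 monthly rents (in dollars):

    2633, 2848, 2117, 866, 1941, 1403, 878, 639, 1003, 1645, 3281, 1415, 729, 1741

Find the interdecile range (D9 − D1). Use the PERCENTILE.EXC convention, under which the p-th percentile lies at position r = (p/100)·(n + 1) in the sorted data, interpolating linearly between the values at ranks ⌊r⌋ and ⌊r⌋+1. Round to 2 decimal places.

2380.50

Sorted: 639, 729, 866, 878, 1003, 1403, 1415, 1645, 1741, 1941, 2117, 2633, 2848, 3281.
n = 14.
P10: r = 1.5; ranks 1–2 are 639, 729; interpolating gives 684.
P90: r = 13.5; ranks 13–14 are 2848, 3281; interpolating gives 3064.5.
Difference: 3064.5 − 684 = 2380.5.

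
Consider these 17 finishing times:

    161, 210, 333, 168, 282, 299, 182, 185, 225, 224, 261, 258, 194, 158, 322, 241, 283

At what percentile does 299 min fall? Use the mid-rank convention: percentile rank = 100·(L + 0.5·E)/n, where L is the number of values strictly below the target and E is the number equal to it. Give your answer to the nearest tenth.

85.3

Sorted: 158, 161, 168, 182, 185, 194, 210, 224, 225, 241, 258, 261, 282, 283, 299, 322, 333.
Count below 299: L = 14; count equal: E = 1; n = 17.
Percentile rank = 100·(14 + 0.5·1)/17 = 100·14.5/17 = 85.29.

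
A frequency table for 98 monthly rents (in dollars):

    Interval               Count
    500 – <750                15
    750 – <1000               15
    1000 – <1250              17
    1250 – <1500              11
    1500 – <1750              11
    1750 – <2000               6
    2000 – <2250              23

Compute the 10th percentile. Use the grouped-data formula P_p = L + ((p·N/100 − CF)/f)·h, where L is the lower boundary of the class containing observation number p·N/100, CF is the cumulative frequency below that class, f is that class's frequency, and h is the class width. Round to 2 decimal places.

663.33

N = 98; target position k = 10/100 · 98 = 9.8.
Cumulative frequencies: 15, 30, 47, 58, 69, 75, 98.
Observation 9.8 falls in the class 500 – <750.
L = 500, CF = 0, f = 15, h = 250.
P10 = 500 + ((9.8 − 0)/15)·250 = 500 + 163.333 = 663.333.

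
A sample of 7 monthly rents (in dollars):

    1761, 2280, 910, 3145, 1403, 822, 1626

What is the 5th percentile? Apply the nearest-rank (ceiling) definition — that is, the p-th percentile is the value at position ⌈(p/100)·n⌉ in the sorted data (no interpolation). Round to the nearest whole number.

Sorted: 822, 910, 1403, 1626, 1761, 2280, 3145.
n = 7.
Position = ⌈5/100 · 7⌉ = ⌈0.35⌉ = 1.
The value at rank 1 is 822.

822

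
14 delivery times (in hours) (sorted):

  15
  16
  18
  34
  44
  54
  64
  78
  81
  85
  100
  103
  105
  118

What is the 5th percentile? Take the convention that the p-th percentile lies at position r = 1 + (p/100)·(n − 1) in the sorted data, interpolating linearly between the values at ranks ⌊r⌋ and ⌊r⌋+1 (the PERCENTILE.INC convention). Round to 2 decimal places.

n = 14.
r = 1 + (5/100)·(14 − 1) = 1 + 0.65 = 1.65.
Rank 1 is 15 and rank 2 is 16.
Interpolate: 15 + 0.65·(16 − 15) = 15 + 0.65·1 = 15.65.

15.65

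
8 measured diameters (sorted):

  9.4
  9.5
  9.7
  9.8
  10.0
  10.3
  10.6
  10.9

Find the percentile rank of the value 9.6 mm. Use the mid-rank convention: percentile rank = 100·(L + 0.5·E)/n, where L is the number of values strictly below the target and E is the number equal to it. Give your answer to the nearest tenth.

Count below 9.6: L = 2; count equal: E = 0; n = 8.
Percentile rank = 100·(2 + 0.5·0)/8 = 100·2/8 = 25.

25.0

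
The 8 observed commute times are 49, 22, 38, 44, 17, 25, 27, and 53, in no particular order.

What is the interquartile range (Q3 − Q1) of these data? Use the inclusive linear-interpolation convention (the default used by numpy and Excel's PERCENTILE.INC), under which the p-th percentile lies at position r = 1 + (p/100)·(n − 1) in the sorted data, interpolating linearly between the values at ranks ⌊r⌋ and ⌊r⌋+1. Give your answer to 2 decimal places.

Sorted: 17, 22, 25, 27, 38, 44, 49, 53.
n = 8.
P25: r = 2.75; ranks 2–3 are 22, 25; interpolating gives 24.25.
P75: r = 6.25; ranks 6–7 are 44, 49; interpolating gives 45.25.
Difference: 45.25 − 24.25 = 21.

21.00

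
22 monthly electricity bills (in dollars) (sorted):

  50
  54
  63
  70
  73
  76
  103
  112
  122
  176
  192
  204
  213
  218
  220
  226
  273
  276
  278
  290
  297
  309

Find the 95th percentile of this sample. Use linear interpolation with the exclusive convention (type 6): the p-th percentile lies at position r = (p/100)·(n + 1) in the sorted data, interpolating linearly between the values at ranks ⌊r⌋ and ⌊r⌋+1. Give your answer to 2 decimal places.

307.20

n = 22.
r = (95/100)·(22 + 1) = 21.85.
Rank 21 is 297 and rank 22 is 309.
Interpolate: 297 + 0.85·(309 − 297) = 297 + 0.85·12 = 307.2.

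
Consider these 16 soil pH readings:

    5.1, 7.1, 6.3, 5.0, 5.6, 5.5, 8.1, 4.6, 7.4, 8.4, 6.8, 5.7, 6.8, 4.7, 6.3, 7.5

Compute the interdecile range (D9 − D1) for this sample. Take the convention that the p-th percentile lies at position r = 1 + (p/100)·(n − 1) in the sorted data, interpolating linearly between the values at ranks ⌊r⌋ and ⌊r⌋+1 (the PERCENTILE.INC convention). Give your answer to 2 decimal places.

2.95

Sorted: 4.6, 4.7, 5.0, 5.1, 5.5, 5.6, 5.7, 6.3, 6.3, 6.8, 6.8, 7.1, 7.4, 7.5, 8.1, 8.4.
n = 16.
P10: r = 2.5; ranks 2–3 are 4.7, 5.0; interpolating gives 4.85.
P90: r = 14.5; ranks 14–15 are 7.5, 8.1; interpolating gives 7.8.
Difference: 7.8 − 4.85 = 2.95.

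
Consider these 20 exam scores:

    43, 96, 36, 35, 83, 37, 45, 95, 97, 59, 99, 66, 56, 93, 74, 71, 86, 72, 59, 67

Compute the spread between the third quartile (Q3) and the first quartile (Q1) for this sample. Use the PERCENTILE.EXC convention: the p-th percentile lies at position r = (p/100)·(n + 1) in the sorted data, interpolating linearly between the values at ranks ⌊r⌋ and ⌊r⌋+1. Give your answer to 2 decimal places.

43.50

Sorted: 35, 36, 37, 43, 45, 56, 59, 59, 66, 67, 71, 72, 74, 83, 86, 93, 95, 96, 97, 99.
n = 20.
P25: r = 5.25; ranks 5–6 are 45, 56; interpolating gives 47.75.
P75: r = 15.75; ranks 15–16 are 86, 93; interpolating gives 91.25.
Difference: 91.25 − 47.75 = 43.5.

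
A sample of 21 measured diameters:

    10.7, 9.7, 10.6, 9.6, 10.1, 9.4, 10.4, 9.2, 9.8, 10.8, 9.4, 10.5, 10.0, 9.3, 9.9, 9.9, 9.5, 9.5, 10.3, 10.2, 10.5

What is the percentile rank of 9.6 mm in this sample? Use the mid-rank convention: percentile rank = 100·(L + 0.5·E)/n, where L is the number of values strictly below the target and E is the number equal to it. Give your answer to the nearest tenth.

Sorted: 9.2, 9.3, 9.4, 9.4, 9.5, 9.5, 9.6, 9.7, 9.8, 9.9, 9.9, 10.0, 10.1, 10.2, 10.3, 10.4, 10.5, 10.5, 10.6, 10.7, 10.8.
Count below 9.6: L = 6; count equal: E = 1; n = 21.
Percentile rank = 100·(6 + 0.5·1)/21 = 100·6.5/21 = 30.95.

31.0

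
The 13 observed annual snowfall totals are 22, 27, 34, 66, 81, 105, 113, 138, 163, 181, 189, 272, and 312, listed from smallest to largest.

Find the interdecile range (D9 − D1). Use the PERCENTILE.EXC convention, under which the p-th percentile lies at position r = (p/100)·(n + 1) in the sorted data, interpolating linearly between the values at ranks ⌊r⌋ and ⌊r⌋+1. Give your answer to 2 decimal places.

272.00

n = 13.
P10: r = 1.4; ranks 1–2 are 22, 27; interpolating gives 24.
P90: r = 12.6; ranks 12–13 are 272, 312; interpolating gives 296.
Difference: 296 − 24 = 272.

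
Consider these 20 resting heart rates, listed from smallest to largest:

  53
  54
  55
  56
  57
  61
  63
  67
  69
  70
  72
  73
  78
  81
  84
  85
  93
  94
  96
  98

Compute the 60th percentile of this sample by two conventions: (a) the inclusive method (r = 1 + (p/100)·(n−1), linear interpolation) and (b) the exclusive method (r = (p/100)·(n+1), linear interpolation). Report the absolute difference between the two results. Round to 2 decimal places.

n = 20.
(a) r = 12.4; between ranks 12 (73) and 13 (78): 75.
(b) r = 12.6; between ranks 12 (73) and 13 (78): 76.
|75 − 76| = 1.

1.00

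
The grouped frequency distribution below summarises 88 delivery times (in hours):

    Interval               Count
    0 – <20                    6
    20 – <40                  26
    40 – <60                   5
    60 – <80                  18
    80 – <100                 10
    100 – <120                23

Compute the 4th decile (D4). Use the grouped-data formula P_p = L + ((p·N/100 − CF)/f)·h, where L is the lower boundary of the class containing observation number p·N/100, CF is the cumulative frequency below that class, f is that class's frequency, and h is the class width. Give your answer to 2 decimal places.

52.80

N = 88; target position k = 40/100 · 88 = 35.2.
Cumulative frequencies: 6, 32, 37, 55, 65, 88.
Observation 35.2 falls in the class 40 – <60.
L = 40, CF = 32, f = 5, h = 20.
P40 = 40 + ((35.2 − 32)/5)·20 = 40 + 12.8 = 52.8.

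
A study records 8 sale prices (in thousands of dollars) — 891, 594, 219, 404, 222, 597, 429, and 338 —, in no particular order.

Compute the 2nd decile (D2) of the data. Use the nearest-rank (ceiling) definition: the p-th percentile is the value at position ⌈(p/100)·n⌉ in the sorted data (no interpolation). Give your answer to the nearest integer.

Sorted: 219, 222, 338, 404, 429, 594, 597, 891.
n = 8.
Position = ⌈20/100 · 8⌉ = ⌈1.6⌉ = 2.
The value at rank 2 is 222.

222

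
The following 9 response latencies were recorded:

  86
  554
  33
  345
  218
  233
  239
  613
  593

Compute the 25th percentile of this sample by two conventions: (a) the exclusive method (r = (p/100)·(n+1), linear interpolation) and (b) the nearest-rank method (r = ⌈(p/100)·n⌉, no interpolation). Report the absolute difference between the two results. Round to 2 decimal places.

Sorted: 33, 86, 218, 233, 239, 345, 554, 593, 613.
n = 9.
(a) r = 2.5; between ranks 2 (86) and 3 (218): 152.
(b) the nearest-rank method: rank 3 → 218.
|152 − 218| = 66.

66.00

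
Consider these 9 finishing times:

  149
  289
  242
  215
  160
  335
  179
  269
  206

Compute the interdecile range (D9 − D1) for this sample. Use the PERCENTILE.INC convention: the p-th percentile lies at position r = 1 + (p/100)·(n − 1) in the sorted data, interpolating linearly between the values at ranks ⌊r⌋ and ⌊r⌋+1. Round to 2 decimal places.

Sorted: 149, 160, 179, 206, 215, 242, 269, 289, 335.
n = 9.
P10: r = 1.8; ranks 1–2 are 149, 160; interpolating gives 157.8.
P90: r = 8.2; ranks 8–9 are 289, 335; interpolating gives 298.2.
Difference: 298.2 − 157.8 = 140.4.

140.40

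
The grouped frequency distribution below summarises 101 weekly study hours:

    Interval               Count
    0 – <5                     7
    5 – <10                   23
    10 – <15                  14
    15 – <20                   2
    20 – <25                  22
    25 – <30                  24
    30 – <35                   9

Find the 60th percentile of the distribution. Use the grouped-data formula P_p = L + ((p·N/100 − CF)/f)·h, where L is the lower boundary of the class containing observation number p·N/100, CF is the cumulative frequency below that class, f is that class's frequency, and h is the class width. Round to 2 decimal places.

23.32

N = 101; target position k = 60/100 · 101 = 60.6.
Cumulative frequencies: 7, 30, 44, 46, 68, 92, 101.
Observation 60.6 falls in the class 20 – <25.
L = 20, CF = 46, f = 22, h = 5.
P60 = 20 + ((60.6 − 46)/22)·5 = 20 + 3.31818 = 23.3182.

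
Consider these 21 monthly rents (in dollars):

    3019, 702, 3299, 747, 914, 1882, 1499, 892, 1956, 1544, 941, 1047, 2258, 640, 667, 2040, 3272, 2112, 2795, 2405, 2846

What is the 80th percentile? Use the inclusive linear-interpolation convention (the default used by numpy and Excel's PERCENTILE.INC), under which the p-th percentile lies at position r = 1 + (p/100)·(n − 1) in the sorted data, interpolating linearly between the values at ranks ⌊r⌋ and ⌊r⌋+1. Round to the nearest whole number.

2795

Sorted: 640, 667, 702, 747, 892, 914, 941, 1047, 1499, 1544, 1882, 1956, 2040, 2112, 2258, 2405, 2795, 2846, 3019, 3272, 3299.
n = 21.
r = 1 + (80/100)·(21 − 1) = 1 + 16 = 17.
r is an integer, so P80 is the value at rank 17: 2795.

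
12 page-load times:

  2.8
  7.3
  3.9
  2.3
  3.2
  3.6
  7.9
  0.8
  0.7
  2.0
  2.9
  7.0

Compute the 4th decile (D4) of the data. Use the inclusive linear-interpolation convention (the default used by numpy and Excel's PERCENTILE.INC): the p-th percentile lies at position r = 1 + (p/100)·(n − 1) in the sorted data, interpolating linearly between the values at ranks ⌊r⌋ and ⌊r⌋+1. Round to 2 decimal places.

2.84

Sorted: 0.7, 0.8, 2.0, 2.3, 2.8, 2.9, 3.2, 3.6, 3.9, 7.0, 7.3, 7.9.
n = 12.
r = 1 + (40/100)·(12 − 1) = 1 + 4.4 = 5.4.
Rank 5 is 2.8 and rank 6 is 2.9.
Interpolate: 2.8 + 0.4·(2.9 − 2.8) = 2.8 + 0.4·0.1 = 2.84.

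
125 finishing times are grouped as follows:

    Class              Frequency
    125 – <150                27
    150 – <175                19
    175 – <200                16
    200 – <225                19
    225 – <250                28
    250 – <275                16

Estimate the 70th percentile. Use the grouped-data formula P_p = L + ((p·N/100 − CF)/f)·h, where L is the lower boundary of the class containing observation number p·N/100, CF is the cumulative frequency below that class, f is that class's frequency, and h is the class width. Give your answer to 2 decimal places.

N = 125; target position k = 70/100 · 125 = 87.5.
Cumulative frequencies: 27, 46, 62, 81, 109, 125.
Observation 87.5 falls in the class 225 – <250.
L = 225, CF = 81, f = 28, h = 25.
P70 = 225 + ((87.5 − 81)/28)·25 = 225 + 5.80357 = 230.804.

230.80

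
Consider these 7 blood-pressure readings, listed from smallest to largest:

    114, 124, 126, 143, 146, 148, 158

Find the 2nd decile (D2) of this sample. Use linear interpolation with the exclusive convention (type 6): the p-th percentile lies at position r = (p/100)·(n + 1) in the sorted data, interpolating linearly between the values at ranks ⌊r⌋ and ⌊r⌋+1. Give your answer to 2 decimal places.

n = 7.
r = (20/100)·(7 + 1) = 1.6.
Rank 1 is 114 and rank 2 is 124.
Interpolate: 114 + 0.6·(124 − 114) = 114 + 0.6·10 = 120.

120.00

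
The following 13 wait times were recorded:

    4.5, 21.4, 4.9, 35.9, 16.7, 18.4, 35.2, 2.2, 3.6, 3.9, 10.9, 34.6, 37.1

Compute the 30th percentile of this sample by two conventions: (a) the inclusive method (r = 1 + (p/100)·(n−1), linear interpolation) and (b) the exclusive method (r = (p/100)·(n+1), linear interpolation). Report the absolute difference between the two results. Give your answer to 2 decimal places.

Sorted: 2.2, 3.6, 3.9, 4.5, 4.9, 10.9, 16.7, 18.4, 21.4, 34.6, 35.2, 35.9, 37.1.
n = 13.
(a) r = 4.6; between ranks 4 (4.5) and 5 (4.9): 4.74.
(b) r = 4.2; between ranks 4 (4.5) and 5 (4.9): 4.58.
|4.74 − 4.58| = 0.16.

0.16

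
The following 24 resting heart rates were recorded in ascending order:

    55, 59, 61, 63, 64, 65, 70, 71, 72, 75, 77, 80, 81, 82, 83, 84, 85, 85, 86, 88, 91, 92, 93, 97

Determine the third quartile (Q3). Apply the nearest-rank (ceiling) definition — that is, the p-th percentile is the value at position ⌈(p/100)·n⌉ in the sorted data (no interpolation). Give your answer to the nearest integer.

n = 24.
Position = ⌈75/100 · 24⌉ = ⌈18⌉ = 18.
The value at rank 18 is 85.

85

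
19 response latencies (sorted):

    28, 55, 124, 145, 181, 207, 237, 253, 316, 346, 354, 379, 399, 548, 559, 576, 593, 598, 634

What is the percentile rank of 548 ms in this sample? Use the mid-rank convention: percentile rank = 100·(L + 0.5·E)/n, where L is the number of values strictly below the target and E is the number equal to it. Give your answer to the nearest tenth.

Count below 548: L = 13; count equal: E = 1; n = 19.
Percentile rank = 100·(13 + 0.5·1)/19 = 100·13.5/19 = 71.05.

71.1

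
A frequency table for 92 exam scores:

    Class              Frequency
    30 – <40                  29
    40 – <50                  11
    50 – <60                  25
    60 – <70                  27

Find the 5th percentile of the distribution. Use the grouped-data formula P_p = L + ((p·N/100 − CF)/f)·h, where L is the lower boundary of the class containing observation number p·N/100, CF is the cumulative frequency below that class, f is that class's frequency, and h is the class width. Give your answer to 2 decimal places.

31.59

N = 92; target position k = 5/100 · 92 = 4.6.
Cumulative frequencies: 29, 40, 65, 92.
Observation 4.6 falls in the class 30 – <40.
L = 30, CF = 0, f = 29, h = 10.
P5 = 30 + ((4.6 − 0)/29)·10 = 30 + 1.58621 = 31.5862.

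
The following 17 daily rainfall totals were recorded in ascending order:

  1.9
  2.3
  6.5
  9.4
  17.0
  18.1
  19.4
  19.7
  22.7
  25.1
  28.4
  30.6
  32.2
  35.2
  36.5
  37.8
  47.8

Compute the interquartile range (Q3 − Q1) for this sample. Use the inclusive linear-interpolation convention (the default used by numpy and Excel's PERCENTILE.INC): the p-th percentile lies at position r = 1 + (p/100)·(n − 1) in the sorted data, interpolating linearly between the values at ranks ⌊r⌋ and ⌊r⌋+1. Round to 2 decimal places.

15.20

n = 17.
P25: r = 5 (integer) → 17.
P75: r = 13 (integer) → 32.2.
Difference: 32.2 − 17 = 15.2.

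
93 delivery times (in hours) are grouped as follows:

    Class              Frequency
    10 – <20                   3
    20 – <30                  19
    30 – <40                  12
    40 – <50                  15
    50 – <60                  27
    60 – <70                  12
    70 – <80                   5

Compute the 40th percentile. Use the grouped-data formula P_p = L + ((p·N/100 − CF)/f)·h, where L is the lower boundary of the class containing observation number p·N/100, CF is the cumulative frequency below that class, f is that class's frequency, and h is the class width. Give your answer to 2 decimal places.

N = 93; target position k = 40/100 · 93 = 37.2.
Cumulative frequencies: 3, 22, 34, 49, 76, 88, 93.
Observation 37.2 falls in the class 40 – <50.
L = 40, CF = 34, f = 15, h = 10.
P40 = 40 + ((37.2 − 34)/15)·10 = 40 + 2.13333 = 42.1333.

42.13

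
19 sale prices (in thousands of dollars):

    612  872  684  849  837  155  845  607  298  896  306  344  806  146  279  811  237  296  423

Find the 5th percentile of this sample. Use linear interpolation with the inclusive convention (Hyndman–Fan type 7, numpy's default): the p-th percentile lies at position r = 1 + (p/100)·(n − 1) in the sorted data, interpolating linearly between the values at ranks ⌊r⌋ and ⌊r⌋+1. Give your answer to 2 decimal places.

154.10

Sorted: 146, 155, 237, 279, 296, 298, 306, 344, 423, 607, 612, 684, 806, 811, 837, 845, 849, 872, 896.
n = 19.
r = 1 + (5/100)·(19 − 1) = 1 + 0.9 = 1.9.
Rank 1 is 146 and rank 2 is 155.
Interpolate: 146 + 0.9·(155 − 146) = 146 + 0.9·9 = 154.1.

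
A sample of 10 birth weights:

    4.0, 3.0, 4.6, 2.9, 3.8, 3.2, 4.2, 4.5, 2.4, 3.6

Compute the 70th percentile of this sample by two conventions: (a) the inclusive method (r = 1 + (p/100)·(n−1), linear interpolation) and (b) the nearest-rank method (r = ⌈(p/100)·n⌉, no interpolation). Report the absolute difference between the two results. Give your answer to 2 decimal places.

Sorted: 2.4, 2.9, 3.0, 3.2, 3.6, 3.8, 4.0, 4.2, 4.5, 4.6.
n = 10.
(a) r = 7.3; between ranks 7 (4.0) and 8 (4.2): 4.06.
(b) the nearest-rank method: rank 7 → 4.
|4.06 − 4| = 0.06.

0.06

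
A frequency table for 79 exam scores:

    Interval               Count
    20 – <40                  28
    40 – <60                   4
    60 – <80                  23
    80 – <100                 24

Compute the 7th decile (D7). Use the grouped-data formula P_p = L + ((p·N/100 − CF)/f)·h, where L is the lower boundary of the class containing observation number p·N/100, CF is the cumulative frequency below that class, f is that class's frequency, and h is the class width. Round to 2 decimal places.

80.25

N = 79; target position k = 70/100 · 79 = 55.3.
Cumulative frequencies: 28, 32, 55, 79.
Observation 55.3 falls in the class 80 – <100.
L = 80, CF = 55, f = 24, h = 20.
P70 = 80 + ((55.3 − 55)/24)·20 = 80 + 0.25 = 80.25.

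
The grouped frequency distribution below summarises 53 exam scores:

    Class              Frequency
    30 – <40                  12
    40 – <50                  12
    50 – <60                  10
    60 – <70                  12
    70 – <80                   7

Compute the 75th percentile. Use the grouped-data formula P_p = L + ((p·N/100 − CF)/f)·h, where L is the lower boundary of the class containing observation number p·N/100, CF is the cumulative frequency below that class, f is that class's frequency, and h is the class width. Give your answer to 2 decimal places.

N = 53; target position k = 75/100 · 53 = 39.75.
Cumulative frequencies: 12, 24, 34, 46, 53.
Observation 39.75 falls in the class 60 – <70.
L = 60, CF = 34, f = 12, h = 10.
P75 = 60 + ((39.75 − 34)/12)·10 = 60 + 4.79167 = 64.7917.

64.79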